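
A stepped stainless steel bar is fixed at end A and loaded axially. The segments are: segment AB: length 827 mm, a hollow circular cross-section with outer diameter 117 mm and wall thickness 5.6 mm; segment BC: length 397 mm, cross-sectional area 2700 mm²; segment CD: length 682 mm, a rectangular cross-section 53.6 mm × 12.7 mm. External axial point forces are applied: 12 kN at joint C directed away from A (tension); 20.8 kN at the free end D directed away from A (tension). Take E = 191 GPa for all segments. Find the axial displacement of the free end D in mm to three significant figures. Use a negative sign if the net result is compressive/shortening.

Internal axial forces (sectioning from the free end, tension +): N_CD = 20.8 kN, N_BC = 32.8 kN, N_AB = 32.8 kN.
A_AB = 1960 mm².
A_CD = 680.7 mm².
δ_AB = 32800·827/(1960·191000) = 0.07246 mm
δ_BC = 32800·397/(2700·191000) = 0.02525 mm
δ_CD = 20800·682/(680.7·191000) = 0.1091 mm
δ = Σδ_i = 0.2068 mm.

0.207 mm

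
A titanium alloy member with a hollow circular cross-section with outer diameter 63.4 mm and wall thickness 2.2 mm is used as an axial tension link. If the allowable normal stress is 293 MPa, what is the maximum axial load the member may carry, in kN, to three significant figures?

A = 423 mm².
P_max = σ_allow · A = 293 · 423 = 123900 N = 123.9 kN.

124 kN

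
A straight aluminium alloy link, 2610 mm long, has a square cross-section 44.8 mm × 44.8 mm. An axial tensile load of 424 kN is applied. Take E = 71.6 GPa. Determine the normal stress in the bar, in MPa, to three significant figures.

211 MPa

A = 2007 mm².
σ = N/A = 424000/2007 = 211.3 MPa.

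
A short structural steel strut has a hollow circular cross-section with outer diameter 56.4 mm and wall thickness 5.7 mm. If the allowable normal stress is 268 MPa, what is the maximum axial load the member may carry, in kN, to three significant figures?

A = 907.9 mm².
P_max = σ_allow · A = 268 · 907.9 = 243300 N = 243.3 kN.

243 kN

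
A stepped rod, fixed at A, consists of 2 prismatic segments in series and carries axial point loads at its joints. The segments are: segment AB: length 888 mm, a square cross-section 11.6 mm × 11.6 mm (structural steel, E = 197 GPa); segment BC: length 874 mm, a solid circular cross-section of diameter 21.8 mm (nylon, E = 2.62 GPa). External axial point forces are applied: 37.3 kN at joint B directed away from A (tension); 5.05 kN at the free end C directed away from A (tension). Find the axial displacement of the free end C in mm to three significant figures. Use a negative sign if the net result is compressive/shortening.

5.93 mm

Internal axial forces (sectioning from the free end, tension +): N_BC = 5.05 kN, N_AB = 42.35 kN.
A_AB = 134.6 mm².
A_BC = 373.3 mm².
δ_AB = 42350·888/(134.6·197000) = 1.419 mm
δ_BC = 5050·874/(373.3·2620) = 4.513 mm
δ = Σδ_i = 5.932 mm.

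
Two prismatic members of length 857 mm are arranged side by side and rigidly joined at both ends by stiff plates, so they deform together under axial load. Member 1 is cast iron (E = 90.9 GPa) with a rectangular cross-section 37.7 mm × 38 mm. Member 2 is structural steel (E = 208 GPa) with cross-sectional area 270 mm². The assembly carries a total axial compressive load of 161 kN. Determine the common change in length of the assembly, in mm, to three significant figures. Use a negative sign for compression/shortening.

-0.740 mm

A_1 = 1433 mm².
Equal strain + equilibrium ⇒ each member carries load in proportion to AE: A₁E₁ = 130200000 N, A₂E₂ = 56160000 N, ΣAE = 186400000 N.
δ = PL/ΣAE = -161000·857/186400000 = -0.7403 mm.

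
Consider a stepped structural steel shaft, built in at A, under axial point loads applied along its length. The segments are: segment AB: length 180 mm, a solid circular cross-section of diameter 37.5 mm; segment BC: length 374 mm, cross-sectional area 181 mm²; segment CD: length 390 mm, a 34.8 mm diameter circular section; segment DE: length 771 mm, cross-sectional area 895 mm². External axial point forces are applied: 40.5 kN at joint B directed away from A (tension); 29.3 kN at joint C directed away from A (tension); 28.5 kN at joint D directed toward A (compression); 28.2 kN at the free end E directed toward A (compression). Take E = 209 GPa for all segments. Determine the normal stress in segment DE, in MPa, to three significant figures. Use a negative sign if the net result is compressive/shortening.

-31.5 MPa

Internal axial forces (sectioning from the free end, tension +): N_DE = -28.2 kN, N_CD = -56.7 kN, N_BC = -27.4 kN, N_AB = 13.1 kN.
σ_DE = N_DE/A_DE = -28200/895 = -31.51 MPa.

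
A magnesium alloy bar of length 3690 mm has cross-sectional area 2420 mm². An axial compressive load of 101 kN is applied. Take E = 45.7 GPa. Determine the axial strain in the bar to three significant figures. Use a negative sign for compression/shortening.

-9.13e-04

σ = N/A = -41.74 MPa; ε = σ/E = -41.74/45700 = -9.133e-04.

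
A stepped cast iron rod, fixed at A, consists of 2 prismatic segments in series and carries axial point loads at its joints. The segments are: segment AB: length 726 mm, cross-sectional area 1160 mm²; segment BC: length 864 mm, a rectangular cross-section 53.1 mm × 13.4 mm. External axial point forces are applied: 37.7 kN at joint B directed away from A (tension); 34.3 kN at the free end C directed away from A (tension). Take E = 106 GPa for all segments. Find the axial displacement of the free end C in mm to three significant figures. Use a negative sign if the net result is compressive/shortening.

0.818 mm

Internal axial forces (sectioning from the free end, tension +): N_BC = 34.3 kN, N_AB = 72 kN.
A_BC = 711.5 mm².
δ_AB = 72000·726/(1160·106000) = 0.4251 mm
δ_BC = 34300·864/(711.5·106000) = 0.3929 mm
δ = Σδ_i = 0.818 mm.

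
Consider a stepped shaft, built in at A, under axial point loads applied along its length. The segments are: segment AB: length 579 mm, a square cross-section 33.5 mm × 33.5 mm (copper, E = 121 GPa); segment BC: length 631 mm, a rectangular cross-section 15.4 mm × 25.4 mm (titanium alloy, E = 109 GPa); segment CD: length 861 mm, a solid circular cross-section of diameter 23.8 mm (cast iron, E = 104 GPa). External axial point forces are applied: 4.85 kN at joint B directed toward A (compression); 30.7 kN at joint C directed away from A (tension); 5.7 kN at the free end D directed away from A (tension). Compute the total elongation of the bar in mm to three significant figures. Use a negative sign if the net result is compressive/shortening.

Internal axial forces (sectioning from the free end, tension +): N_CD = 5.7 kN, N_BC = 36.4 kN, N_AB = 31.55 kN.
A_AB = 1122 mm².
A_BC = 391.2 mm².
A_CD = 444.9 mm².
δ_AB = 31550·579/(1122·121000) = 0.1345 mm
δ_BC = 36400·631/(391.2·109000) = 0.5387 mm
δ_CD = 5700·861/(444.9·104000) = 0.1061 mm
δ = Σδ_i = 0.7793 mm.

0.779 mm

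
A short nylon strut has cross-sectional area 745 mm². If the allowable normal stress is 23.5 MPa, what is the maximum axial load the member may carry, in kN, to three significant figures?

P_max = σ_allow · A = 23.5 · 745 = 17510 N = 17.51 kN.

17.5 kN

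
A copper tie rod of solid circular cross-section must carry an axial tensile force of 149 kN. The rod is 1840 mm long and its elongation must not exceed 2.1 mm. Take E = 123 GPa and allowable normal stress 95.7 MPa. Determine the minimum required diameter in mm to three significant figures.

Required area A ≥ P/σ_allow = 149000/95.7 = 1557 mm².
For a solid circular section, d ≥ √(4A/π) = 44.52 mm.
Elongation limit: A ≥ PL/(Eδ_allow) = 149000·1840/(123000·2.1) = 1061 mm² ⇒ d ≥ 36.76 mm.
The stress limit governs.

44.5 mm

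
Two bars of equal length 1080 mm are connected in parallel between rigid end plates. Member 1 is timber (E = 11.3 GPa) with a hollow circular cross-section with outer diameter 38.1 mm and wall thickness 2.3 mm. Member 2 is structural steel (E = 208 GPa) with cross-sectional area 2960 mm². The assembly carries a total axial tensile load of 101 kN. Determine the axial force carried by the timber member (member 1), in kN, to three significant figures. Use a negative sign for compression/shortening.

0.477 kN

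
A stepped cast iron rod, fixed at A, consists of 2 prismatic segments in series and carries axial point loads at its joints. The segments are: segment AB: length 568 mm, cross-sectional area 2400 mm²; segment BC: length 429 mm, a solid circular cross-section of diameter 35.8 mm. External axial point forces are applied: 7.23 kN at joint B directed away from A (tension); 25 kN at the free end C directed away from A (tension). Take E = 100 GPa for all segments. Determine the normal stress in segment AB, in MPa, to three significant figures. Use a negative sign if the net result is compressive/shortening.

Internal axial forces (sectioning from the free end, tension +): N_BC = 25 kN, N_AB = 32.23 kN.
σ_AB = N_AB/A_AB = 32230/2400 = 13.43 MPa.

13.4 MPa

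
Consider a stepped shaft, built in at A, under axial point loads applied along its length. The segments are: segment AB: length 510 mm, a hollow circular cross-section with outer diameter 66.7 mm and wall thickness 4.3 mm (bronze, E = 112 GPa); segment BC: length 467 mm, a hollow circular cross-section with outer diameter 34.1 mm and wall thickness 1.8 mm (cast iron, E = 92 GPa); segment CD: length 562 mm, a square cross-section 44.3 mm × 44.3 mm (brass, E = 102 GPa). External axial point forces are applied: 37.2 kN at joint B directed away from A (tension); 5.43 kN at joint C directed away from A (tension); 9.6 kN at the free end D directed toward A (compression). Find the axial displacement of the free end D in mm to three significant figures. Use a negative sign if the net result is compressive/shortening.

Internal axial forces (sectioning from the free end, tension +): N_CD = -9.6 kN, N_BC = -4.17 kN, N_AB = 33.03 kN.
A_AB = 843 mm².
A_BC = 182.7 mm².
A_CD = 1962 mm².
δ_AB = 33030·510/(843·112000) = 0.1784 mm
δ_BC = -4170·467/(182.7·92000) = -0.1159 mm
δ_CD = -9600·562/(1962·102000) = -0.02695 mm
δ = Σδ_i = 0.03558 mm.

0.0356 mm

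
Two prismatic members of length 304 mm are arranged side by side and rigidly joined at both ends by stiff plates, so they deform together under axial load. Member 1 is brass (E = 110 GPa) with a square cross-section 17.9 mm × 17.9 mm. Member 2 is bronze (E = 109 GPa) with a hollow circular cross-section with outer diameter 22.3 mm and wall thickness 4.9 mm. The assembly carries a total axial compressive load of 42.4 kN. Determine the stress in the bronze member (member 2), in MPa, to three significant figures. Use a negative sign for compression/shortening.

A_1 = 320.4 mm².
A_2 = 267.9 mm².
Equal strain + equilibrium ⇒ each member carries load in proportion to AE: A₁E₁ = 35250000 N, A₂E₂ = 29200000 N, ΣAE = 64440000 N.
σ₂ = P·E₂/ΣAE = -42400·109000/64440000 = -71.72 MPa.

-71.7 MPa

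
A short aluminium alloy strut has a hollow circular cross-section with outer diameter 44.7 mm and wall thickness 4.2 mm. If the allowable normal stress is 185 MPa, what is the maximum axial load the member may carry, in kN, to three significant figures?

98.9 kN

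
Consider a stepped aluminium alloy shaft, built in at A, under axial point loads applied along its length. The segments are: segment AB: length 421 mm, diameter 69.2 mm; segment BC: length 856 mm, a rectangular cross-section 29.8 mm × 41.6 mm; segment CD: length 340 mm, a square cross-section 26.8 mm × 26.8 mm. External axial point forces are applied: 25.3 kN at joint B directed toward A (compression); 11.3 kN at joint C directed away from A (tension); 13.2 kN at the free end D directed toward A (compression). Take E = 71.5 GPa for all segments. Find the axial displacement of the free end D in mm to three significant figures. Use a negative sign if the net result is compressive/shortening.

Internal axial forces (sectioning from the free end, tension +): N_CD = -13.2 kN, N_BC = -1.9 kN, N_AB = -27.2 kN.
A_AB = 3761 mm².
A_BC = 1240 mm².
A_CD = 718.2 mm².
δ_AB = -27200·421/(3761·71500) = -0.04258 mm
δ_BC = -1900·856/(1240·71500) = -0.01835 mm
δ_CD = -13200·340/(718.2·71500) = -0.08739 mm
δ = Σδ_i = -0.1483 mm.

-0.148 mm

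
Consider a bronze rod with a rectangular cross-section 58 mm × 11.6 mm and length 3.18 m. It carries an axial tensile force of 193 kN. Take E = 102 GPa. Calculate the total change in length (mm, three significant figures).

8.94 mm

A = 672.8 mm².
δ_mech = NL/(AE) = 193000·3180/(672.8·102000) = 8.943 mm.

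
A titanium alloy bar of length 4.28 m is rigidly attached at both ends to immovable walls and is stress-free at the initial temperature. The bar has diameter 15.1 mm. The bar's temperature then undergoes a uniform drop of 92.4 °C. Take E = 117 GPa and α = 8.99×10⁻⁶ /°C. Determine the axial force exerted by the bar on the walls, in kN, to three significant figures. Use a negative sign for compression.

17.4 kN

Free thermal expansion αLΔT = 8.99e-6 · 4280 · -92.4 = -3.555 mm.
The walls impose strain ε = −(-3.555)/4280 = 8.3068e-04; σ = Eε = 117000 · 8.3068e-04 = 97.19 MPa.
Wall reaction R = σ·A = 97.19·179.1 = 17400 N = 17.4 kN.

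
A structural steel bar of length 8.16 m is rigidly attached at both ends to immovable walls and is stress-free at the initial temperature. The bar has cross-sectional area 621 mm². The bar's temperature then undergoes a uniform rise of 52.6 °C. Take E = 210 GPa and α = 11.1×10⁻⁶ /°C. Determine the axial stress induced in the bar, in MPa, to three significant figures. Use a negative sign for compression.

Free thermal expansion αLΔT = 11.1e-6 · 8160 · 52.6 = 4.764 mm.
The walls impose strain ε = −(4.764)/8160 = -5.8386e-04; σ = Eε = 210000 · -5.8386e-04 = -122.6 MPa.

-123 MPa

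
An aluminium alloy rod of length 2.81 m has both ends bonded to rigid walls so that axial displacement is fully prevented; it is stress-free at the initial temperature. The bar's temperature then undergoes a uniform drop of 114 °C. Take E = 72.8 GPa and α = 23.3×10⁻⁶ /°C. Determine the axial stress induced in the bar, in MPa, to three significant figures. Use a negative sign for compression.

193 MPa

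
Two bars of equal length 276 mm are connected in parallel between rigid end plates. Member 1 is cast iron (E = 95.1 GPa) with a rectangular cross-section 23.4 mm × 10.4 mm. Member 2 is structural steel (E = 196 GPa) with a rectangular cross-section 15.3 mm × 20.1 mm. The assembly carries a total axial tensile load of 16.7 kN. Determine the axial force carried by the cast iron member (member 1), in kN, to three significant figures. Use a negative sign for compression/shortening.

4.63 kN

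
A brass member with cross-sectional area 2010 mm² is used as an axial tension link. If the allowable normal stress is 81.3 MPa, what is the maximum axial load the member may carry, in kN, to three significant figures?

163 kN

P_max = σ_allow · A = 81.3 · 2010 = 163400 N = 163.4 kN.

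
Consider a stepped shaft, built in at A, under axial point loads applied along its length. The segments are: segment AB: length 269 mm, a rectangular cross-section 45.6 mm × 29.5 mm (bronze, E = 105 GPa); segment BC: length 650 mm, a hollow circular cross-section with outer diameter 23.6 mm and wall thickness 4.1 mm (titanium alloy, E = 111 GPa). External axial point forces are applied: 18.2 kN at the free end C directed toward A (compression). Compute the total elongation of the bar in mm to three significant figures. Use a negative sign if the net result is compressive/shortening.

Internal axial forces (sectioning from the free end, tension +): N_BC = -18.2 kN, N_AB = -18.2 kN.
A_AB = 1345 mm².
A_BC = 251.2 mm².
δ_AB = -18200·269/(1345·105000) = -0.03466 mm
δ_BC = -18200·650/(251.2·111000) = -0.4243 mm
δ = Σδ_i = -0.459 mm.

-0.459 mm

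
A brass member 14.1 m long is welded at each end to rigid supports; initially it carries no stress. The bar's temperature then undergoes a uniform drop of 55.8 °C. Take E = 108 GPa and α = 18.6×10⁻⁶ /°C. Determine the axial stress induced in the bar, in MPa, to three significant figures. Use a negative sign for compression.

Free thermal expansion αLΔT = 18.6e-6 · 14100 · -55.8 = -14.63 mm.
The walls impose strain ε = −(-14.63)/14100 = 1.0379e-03; σ = Eε = 108000 · 1.0379e-03 = 112.1 MPa.

112 MPa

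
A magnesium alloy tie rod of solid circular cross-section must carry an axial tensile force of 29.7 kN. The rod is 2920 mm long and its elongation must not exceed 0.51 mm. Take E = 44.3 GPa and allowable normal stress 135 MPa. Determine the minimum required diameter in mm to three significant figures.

Required area A ≥ P/σ_allow = 29700/135 = 220 mm².
For a solid circular section, d ≥ √(4A/π) = 16.74 mm.
Elongation limit: A ≥ PL/(Eδ_allow) = 29700·2920/(44300·0.51) = 3839 mm² ⇒ d ≥ 69.91 mm.
The elongation limit governs.

69.9 mm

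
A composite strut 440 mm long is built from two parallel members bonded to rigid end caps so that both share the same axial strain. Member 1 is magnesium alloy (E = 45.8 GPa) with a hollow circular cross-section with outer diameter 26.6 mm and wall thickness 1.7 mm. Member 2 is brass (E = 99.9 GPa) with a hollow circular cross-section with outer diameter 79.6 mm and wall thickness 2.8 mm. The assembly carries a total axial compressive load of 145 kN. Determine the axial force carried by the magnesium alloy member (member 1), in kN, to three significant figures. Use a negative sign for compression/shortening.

A_1 = 133 mm².
A_2 = 675.6 mm².
Equal strain + equilibrium ⇒ each member carries load in proportion to AE: A₁E₁ = 6091000 N, A₂E₂ = 67490000 N, ΣAE = 73580000 N.
F₁ = P·A₁E₁/ΣAE = -145000·6091000/73580000 = -12000 N.

-12.0 kN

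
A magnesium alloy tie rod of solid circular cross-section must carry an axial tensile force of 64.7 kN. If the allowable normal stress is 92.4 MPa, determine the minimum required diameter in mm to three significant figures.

29.9 mm

Required area A ≥ P/σ_allow = 64700/92.4 = 700.2 mm².
For a solid circular section, d ≥ √(4A/π) = 29.86 mm.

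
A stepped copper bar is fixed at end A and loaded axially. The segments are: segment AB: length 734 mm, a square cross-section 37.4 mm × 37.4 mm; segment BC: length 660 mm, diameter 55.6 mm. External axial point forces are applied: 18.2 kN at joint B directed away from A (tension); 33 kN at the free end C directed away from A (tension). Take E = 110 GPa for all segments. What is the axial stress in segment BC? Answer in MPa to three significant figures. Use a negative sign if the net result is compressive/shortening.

13.6 MPa

Internal axial forces (sectioning from the free end, tension +): N_BC = 33 kN, N_AB = 51.2 kN.
A_BC = 2428 mm².
σ_BC = N_BC/A_BC = 33000/2428 = 13.59 MPa.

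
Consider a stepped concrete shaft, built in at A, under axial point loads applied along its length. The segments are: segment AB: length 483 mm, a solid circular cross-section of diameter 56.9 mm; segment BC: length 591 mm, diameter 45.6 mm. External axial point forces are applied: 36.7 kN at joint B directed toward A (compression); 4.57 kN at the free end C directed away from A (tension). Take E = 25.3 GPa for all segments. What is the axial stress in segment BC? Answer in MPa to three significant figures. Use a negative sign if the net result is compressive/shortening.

Internal axial forces (sectioning from the free end, tension +): N_BC = 4.57 kN, N_AB = -32.13 kN.
A_BC = 1633 mm².
σ_BC = N_BC/A_BC = 4570/1633 = 2.798 MPa.

2.80 MPa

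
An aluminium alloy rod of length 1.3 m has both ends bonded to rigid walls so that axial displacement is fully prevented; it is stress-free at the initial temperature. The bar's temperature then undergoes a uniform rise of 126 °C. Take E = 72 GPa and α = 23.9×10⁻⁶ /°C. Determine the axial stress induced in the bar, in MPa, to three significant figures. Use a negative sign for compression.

-217 MPa

Free thermal expansion αLΔT = 23.9e-6 · 1300 · 126 = 3.915 mm.
The walls impose strain ε = −(3.915)/1300 = -3.0114e-03; σ = Eε = 72000 · -3.0114e-03 = -216.8 MPa.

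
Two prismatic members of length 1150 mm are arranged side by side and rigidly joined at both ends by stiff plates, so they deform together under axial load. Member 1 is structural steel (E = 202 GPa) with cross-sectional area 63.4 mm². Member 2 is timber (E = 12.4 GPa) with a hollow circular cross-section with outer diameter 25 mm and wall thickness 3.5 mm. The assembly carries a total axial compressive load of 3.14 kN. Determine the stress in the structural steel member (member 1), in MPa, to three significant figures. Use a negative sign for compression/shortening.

-40.3 MPa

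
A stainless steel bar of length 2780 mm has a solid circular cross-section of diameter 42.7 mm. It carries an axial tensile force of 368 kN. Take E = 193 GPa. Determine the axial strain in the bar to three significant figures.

0.00133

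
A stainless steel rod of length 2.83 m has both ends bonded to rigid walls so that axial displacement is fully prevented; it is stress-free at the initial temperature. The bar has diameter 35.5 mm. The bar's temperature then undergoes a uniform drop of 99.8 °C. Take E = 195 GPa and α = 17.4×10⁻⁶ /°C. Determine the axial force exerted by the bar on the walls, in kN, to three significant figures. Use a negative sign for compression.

Free thermal expansion αLΔT = 17.4e-6 · 2830 · -99.8 = -4.914 mm.
The walls impose strain ε = −(-4.914)/2830 = 1.7365e-03; σ = Eε = 195000 · 1.7365e-03 = 338.6 MPa.
Wall reaction R = σ·A = 338.6·989.8 = 335200 N = 335.2 kN.

335 kN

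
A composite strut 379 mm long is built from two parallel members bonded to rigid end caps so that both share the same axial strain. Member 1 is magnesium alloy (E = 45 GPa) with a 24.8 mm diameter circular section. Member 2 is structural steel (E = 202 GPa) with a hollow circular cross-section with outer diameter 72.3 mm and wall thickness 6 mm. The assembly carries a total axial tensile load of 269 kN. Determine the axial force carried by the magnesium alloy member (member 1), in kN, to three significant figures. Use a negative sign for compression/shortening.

A_1 = 483.1 mm².
A_2 = 1250 mm².
Equal strain + equilibrium ⇒ each member carries load in proportion to AE: A₁E₁ = 21740000 N, A₂E₂ = 252400000 N, ΣAE = 274200000 N.
F₁ = P·A₁E₁/ΣAE = 269000·21740000/274200000 = 21330 N.

21.3 kN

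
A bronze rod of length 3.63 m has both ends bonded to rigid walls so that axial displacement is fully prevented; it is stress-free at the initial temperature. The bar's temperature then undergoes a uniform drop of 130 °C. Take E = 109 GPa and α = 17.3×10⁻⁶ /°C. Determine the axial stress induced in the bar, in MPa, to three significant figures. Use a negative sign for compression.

Free thermal expansion αLΔT = 17.3e-6 · 3630 · -130 = -8.164 mm.
The walls impose strain ε = −(-8.164)/3630 = 2.2490e-03; σ = Eε = 109000 · 2.2490e-03 = 245.1 MPa.

245 MPa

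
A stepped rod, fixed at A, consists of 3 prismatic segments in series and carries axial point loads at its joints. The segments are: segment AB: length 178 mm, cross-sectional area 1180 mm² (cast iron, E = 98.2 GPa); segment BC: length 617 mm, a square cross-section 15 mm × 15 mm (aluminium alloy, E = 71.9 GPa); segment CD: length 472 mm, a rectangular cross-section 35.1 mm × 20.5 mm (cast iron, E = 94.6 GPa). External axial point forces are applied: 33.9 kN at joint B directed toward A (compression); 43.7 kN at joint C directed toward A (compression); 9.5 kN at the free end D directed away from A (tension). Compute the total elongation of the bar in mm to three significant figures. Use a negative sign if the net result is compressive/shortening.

-1.34 mm

Internal axial forces (sectioning from the free end, tension +): N_CD = 9.5 kN, N_BC = -34.2 kN, N_AB = -68.1 kN.
A_BC = 225 mm².
A_CD = 719.6 mm².
δ_AB = -68100·178/(1180·98200) = -0.1046 mm
δ_BC = -34200·617/(225·71900) = -1.304 mm
δ_CD = 9500·472/(719.6·94600) = 0.06587 mm
δ = Σδ_i = -1.343 mm.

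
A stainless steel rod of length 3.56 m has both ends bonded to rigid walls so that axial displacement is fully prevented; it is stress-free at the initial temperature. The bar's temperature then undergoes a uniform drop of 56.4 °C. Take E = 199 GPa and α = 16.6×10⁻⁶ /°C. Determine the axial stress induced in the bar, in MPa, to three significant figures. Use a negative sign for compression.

Free thermal expansion αLΔT = 16.6e-6 · 3560 · -56.4 = -3.333 mm.
The walls impose strain ε = −(-3.333)/3560 = 9.3624e-04; σ = Eε = 199000 · 9.3624e-04 = 186.3 MPa.

186 MPa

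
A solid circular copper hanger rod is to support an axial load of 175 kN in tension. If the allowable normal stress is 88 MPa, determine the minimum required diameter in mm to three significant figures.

50.3 mm

Required area A ≥ P/σ_allow = 175000/88 = 1989 mm².
For a solid circular section, d ≥ √(4A/π) = 50.32 mm.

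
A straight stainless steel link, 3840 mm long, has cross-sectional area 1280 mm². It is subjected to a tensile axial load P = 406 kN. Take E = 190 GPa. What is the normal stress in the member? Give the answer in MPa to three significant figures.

317 MPa

σ = N/A = 406000/1280 = 317.2 MPa.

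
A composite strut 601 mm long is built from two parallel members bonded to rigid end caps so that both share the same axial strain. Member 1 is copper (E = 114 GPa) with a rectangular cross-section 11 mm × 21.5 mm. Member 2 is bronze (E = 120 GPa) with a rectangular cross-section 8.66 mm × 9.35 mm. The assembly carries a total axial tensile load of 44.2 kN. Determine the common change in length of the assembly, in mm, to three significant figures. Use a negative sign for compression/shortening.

A_1 = 236.5 mm².
A_2 = 80.97 mm².
Equal strain + equilibrium ⇒ each member carries load in proportion to AE: A₁E₁ = 26960000 N, A₂E₂ = 9717000 N, ΣAE = 36680000 N.
δ = PL/ΣAE = 44200·601/36680000 = 0.7243 mm.

0.724 mm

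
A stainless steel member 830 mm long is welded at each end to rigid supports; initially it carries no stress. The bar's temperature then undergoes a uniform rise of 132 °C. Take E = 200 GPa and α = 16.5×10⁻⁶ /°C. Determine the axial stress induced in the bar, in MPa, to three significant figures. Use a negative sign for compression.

-436 MPa

Free thermal expansion αLΔT = 16.5e-6 · 830 · 132 = 1.808 mm.
The walls impose strain ε = −(1.808)/830 = -2.1780e-03; σ = Eε = 200000 · -2.1780e-03 = -435.6 MPa.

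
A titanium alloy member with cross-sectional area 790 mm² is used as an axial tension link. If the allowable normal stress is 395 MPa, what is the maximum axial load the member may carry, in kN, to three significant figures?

P_max = σ_allow · A = 395 · 790 = 312000 N = 312.1 kN.

312 kN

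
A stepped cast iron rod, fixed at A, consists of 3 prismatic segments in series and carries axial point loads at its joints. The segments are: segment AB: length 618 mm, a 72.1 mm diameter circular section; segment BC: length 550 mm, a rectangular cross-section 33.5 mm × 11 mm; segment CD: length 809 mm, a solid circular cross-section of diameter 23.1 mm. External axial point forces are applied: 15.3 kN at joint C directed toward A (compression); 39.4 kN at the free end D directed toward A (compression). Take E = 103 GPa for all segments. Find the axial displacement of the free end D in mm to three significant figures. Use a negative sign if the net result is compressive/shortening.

-1.61 mm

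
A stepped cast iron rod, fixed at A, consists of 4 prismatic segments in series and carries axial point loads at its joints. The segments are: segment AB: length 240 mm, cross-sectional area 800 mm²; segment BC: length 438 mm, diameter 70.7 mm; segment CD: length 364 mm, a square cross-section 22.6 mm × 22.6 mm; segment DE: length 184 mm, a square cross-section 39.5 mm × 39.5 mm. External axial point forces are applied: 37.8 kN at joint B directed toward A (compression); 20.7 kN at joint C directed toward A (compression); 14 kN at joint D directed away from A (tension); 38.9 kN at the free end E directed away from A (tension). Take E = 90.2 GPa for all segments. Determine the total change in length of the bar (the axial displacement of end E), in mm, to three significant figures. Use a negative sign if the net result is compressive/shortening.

Internal axial forces (sectioning from the free end, tension +): N_DE = 38.9 kN, N_CD = 52.9 kN, N_BC = 32.2 kN, N_AB = -5.6 kN.
A_BC = 3926 mm².
A_CD = 510.8 mm².
A_DE = 1560 mm².
δ_AB = -5600·240/(800·90200) = -0.01863 mm
δ_BC = 32200·438/(3926·90200) = 0.03983 mm
δ_CD = 52900·364/(510.8·90200) = 0.418 mm
δ_DE = 38900·184/(1560·90200) = 0.05086 mm
δ = Σδ_i = 0.49 mm.

0.490 mm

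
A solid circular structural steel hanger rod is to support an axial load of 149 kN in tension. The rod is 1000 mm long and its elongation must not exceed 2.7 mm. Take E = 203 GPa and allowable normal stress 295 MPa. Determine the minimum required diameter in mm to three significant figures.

25.4 mm

Required area A ≥ P/σ_allow = 149000/295 = 505.1 mm².
For a solid circular section, d ≥ √(4A/π) = 25.36 mm.
Elongation limit: A ≥ PL/(Eδ_allow) = 149000·1000/(203000·2.7) = 271.8 mm² ⇒ d ≥ 18.6 mm.
The stress limit governs.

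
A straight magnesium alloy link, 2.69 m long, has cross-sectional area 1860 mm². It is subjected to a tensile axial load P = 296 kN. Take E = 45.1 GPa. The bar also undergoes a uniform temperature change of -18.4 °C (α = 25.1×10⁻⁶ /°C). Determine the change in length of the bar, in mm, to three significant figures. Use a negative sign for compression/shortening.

δ_mech = NL/(AE) = 296000·2690/(1860·45100) = 9.492 mm.
δ_thermal = αLΔT = 25.1e-6·2690·-18.4 = -1.242 mm.
δ = δ_mech + δ_thermal = 8.25 mm.

8.25 mm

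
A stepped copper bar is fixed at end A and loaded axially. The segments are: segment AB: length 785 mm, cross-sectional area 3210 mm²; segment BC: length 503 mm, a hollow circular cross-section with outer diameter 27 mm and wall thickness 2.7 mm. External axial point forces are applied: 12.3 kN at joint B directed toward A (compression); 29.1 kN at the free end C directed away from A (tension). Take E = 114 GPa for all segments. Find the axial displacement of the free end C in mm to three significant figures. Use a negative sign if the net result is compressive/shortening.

0.659 mm

Internal axial forces (sectioning from the free end, tension +): N_BC = 29.1 kN, N_AB = 16.8 kN.
A_BC = 206.1 mm².
δ_AB = 16800·785/(3210·114000) = 0.03604 mm
δ_BC = 29100·503/(206.1·114000) = 0.6229 mm
δ = Σδ_i = 0.659 mm.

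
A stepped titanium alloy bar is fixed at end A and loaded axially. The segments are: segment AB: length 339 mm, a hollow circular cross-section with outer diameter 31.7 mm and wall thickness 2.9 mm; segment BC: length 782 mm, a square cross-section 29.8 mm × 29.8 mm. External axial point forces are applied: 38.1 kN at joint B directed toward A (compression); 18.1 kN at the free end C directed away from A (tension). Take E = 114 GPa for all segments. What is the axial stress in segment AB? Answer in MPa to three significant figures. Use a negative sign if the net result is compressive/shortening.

-76.2 MPa

Internal axial forces (sectioning from the free end, tension +): N_BC = 18.1 kN, N_AB = -20 kN.
A_AB = 262.4 mm².
σ_AB = N_AB/A_AB = -20000/262.4 = -76.22 MPa.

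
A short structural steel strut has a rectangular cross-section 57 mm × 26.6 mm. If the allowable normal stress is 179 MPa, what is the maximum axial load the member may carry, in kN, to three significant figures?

271 kN

A = 1516 mm².
P_max = σ_allow · A = 179 · 1516 = 271400 N = 271.4 kN.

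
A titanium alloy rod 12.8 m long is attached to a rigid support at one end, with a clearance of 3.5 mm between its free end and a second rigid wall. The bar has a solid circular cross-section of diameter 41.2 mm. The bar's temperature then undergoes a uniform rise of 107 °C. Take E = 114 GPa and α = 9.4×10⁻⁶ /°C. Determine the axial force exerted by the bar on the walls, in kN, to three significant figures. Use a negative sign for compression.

-111 kN

Free thermal expansion αLΔT = 9.4e-6 · 12800 · 107 = 12.87 mm.
The walls engage after the gap closes; constrained expansion = 12.87 − 3.5 = 9.374 mm.
The walls impose strain ε = −(9.374)/12800 = -7.3236e-04; σ = Eε = 114000 · -7.3236e-04 = -83.49 MPa.
Wall reaction R = σ·A = -83.49·1333 = -111300 N = -111.3 kN.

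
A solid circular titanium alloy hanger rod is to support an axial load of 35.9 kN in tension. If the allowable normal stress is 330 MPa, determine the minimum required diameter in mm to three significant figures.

11.8 mm

Required area A ≥ P/σ_allow = 35900/330 = 108.8 mm².
For a solid circular section, d ≥ √(4A/π) = 11.77 mm.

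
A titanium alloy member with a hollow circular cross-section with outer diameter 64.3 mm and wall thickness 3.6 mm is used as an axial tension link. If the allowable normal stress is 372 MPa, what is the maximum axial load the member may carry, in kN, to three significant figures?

255 kN

A = 686.5 mm².
P_max = σ_allow · A = 372 · 686.5 = 255400 N = 255.4 kN.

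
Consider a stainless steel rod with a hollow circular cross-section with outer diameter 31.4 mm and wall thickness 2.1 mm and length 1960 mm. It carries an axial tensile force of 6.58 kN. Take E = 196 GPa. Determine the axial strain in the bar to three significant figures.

A = 193.3 mm².
σ = N/A = 34.04 MPa; ε = σ/E = 34.04/196000 = 1.737e-04.

1.74e-04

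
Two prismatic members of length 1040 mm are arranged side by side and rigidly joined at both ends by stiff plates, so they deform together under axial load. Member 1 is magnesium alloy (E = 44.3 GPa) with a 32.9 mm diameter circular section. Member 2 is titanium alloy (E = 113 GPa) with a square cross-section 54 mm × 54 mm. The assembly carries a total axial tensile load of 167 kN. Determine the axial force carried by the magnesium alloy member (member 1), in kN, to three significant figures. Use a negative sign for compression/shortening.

A_1 = 850.1 mm².
A_2 = 2916 mm².
Equal strain + equilibrium ⇒ each member carries load in proportion to AE: A₁E₁ = 37660000 N, A₂E₂ = 329500000 N, ΣAE = 367200000 N.
F₁ = P·A₁E₁/ΣAE = 167000·37660000/367200000 = 17130 N.

17.1 kN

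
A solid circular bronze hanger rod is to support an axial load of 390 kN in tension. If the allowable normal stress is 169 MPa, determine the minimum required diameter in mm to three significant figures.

54.2 mm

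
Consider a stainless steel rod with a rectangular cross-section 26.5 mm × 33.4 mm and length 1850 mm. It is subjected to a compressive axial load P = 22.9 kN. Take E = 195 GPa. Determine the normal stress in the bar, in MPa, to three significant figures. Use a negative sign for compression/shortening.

-25.9 MPa

A = 885.1 mm².
σ = N/A = -22900/885.1 = -25.87 MPa.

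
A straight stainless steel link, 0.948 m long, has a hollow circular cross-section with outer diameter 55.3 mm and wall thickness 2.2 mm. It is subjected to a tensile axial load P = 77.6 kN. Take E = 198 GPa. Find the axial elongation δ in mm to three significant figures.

A = 367 mm².
δ_mech = NL/(AE) = 77600·948/(367·198000) = 1.012 mm.

1.01 mm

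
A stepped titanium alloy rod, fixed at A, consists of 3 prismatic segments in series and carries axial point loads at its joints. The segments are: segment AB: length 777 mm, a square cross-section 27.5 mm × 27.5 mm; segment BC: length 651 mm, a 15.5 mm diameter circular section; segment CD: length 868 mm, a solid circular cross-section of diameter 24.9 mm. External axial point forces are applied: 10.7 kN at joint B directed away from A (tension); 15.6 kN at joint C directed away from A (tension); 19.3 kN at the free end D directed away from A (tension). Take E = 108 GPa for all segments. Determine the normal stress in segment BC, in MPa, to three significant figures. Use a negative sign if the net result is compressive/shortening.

185 MPa

Internal axial forces (sectioning from the free end, tension +): N_CD = 19.3 kN, N_BC = 34.9 kN, N_AB = 45.6 kN.
A_BC = 188.7 mm².
σ_BC = N_BC/A_BC = 34900/188.7 = 185 MPa.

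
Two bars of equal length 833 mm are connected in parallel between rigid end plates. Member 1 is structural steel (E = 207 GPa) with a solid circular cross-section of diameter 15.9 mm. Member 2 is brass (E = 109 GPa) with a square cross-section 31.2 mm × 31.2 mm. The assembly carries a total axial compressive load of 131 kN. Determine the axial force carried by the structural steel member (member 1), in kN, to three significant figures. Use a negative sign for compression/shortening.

A_1 = 198.6 mm².
A_2 = 973.4 mm².
Equal strain + equilibrium ⇒ each member carries load in proportion to AE: A₁E₁ = 41100000 N, A₂E₂ = 106100000 N, ΣAE = 147200000 N.
F₁ = P·A₁E₁/ΣAE = -131000·41100000/147200000 = -36580 N.

-36.6 kN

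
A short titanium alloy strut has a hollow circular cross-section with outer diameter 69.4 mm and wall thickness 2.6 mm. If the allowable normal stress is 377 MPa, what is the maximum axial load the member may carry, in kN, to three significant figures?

206 kN

A = 545.6 mm².
P_max = σ_allow · A = 377 · 545.6 = 205700 N = 205.7 kN.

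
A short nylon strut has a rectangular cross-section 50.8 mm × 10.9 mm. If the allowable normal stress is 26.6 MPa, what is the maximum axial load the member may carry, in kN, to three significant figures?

14.7 kN

A = 553.7 mm².
P_max = σ_allow · A = 26.6 · 553.7 = 14730 N = 14.73 kN.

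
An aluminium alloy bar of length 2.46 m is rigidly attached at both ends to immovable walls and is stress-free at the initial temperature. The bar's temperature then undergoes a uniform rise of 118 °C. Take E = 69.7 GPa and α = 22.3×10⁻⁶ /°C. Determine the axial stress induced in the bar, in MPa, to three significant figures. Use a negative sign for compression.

-183 MPa

Free thermal expansion αLΔT = 22.3e-6 · 2460 · 118 = 6.473 mm.
The walls impose strain ε = −(6.473)/2460 = -2.6314e-03; σ = Eε = 69700 · -2.6314e-03 = -183.4 MPa.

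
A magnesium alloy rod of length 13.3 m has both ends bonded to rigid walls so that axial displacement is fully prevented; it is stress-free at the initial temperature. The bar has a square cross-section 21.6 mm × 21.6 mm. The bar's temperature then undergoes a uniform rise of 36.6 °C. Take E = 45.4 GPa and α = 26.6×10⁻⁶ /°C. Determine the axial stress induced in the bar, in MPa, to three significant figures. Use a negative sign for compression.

Free thermal expansion αLΔT = 26.6e-6 · 13300 · 36.6 = 12.95 mm.
The walls impose strain ε = −(12.95)/13300 = -9.7356e-04; σ = Eε = 45400 · -9.7356e-04 = -44.2 MPa.

-44.2 MPa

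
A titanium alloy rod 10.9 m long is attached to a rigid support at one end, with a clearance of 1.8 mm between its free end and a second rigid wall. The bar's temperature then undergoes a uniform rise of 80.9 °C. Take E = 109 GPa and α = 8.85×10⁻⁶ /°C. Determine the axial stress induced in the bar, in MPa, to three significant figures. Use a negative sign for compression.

Free thermal expansion αLΔT = 8.85e-6 · 10900 · 80.9 = 7.804 mm.
The walls engage after the gap closes; constrained expansion = 7.804 − 1.8 = 6.004 mm.
The walls impose strain ε = −(6.004)/10900 = -5.5083e-04; σ = Eε = 109000 · -5.5083e-04 = -60.04 MPa.

-60.0 MPa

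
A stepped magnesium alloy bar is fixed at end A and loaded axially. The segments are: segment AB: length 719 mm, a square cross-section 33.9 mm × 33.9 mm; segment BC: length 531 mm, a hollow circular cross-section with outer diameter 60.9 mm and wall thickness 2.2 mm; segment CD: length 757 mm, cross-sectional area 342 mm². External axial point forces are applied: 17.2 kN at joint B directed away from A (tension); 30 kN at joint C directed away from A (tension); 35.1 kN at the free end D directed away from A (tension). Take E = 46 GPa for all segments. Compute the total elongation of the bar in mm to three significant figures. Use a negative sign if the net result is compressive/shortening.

4.66 mm

Internal axial forces (sectioning from the free end, tension +): N_CD = 35.1 kN, N_BC = 65.1 kN, N_AB = 82.3 kN.
A_AB = 1149 mm².
A_BC = 405.7 mm².
δ_AB = 82300·719/(1149·46000) = 1.119 mm
δ_BC = 65100·531/(405.7·46000) = 1.852 mm
δ_CD = 35100·757/(342·46000) = 1.689 mm
δ = Σδ_i = 4.661 mm.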